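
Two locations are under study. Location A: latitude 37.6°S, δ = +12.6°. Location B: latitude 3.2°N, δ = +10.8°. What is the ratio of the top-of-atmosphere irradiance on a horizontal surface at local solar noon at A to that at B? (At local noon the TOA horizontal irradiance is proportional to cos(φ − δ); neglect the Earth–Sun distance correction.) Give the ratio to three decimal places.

0.646

A: cos θ_z = cos(-37.6° − (12.6°)) = 0.6401.
B: cos θ_z = cos(3.2° − (10.8°)) = 0.9912.
Ratio A/B = 0.6401 / 0.9912 = 0.6458.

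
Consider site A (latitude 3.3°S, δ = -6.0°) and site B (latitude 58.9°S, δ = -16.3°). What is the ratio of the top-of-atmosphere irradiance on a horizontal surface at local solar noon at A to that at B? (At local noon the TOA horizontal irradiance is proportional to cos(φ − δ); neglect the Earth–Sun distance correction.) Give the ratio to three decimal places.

1.357

A: cos θ_z = cos(-3.3° − (-6.0°)) = 0.9989.
B: cos θ_z = cos(-58.9° − (-16.3°)) = 0.7361.
Ratio A/B = 0.9989 / 0.7361 = 1.3570.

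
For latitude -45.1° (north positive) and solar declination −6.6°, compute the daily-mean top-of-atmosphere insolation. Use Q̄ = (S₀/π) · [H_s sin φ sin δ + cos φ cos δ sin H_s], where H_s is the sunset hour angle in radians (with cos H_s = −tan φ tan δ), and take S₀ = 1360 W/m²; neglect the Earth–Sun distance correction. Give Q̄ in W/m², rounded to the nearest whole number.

361 W/m²

cos H_s = −tan(-45.1°) · tan(-6.6°) = -0.1161, so H_s = arccos(-0.1161) = 96.67°. In radians, H_s = 1.6872.
H_s sin φ sin δ = 1.6872 × -0.7083 × -0.1149 = 0.1373.
cos φ cos δ sin H_s = 0.7059 × 0.9934 × 0.9932 = 0.6965.
Q̄ = (1360/π) × (0.1373 + 0.6965) = 432.90 × 0.8338 = 360.95 W/m².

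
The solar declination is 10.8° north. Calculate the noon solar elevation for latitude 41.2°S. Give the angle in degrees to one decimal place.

38.0°

At local solar noon the hour angle is zero, so the elevation is 90° − |φ − δ| = 90° − |-41.2° − (10.8°)| = 90° − 52.0° = 38.0°.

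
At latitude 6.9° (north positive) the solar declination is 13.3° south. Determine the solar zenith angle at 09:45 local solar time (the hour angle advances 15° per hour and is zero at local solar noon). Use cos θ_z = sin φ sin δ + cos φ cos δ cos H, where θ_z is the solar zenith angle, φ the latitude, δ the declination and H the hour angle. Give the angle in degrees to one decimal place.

39.1°

Hour angle H = 15° × (9.75 − 12) = -33.75°.
cos θ_z = sin φ sin δ + cos φ cos δ cos H = (0.1201)(-0.2300) + (0.9928)(0.9732)(0.8315) = 0.7758.
θ_z = arccos(0.7758) = 39.12°.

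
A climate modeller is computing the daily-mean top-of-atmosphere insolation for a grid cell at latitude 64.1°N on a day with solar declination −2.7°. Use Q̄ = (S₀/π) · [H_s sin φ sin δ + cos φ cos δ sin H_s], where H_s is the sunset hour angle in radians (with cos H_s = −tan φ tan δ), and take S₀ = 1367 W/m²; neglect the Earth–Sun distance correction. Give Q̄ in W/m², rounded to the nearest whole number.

−tan φ tan δ = −(2.0594)(-0.0472) = 0.0972; H_s = arccos(0.0972) = 84.42°. In radians, H_s = 1.4734.
H_s sin φ sin δ = 1.4734 × 0.8996 × -0.0471 = -0.0624.
cos φ cos δ sin H_s = 0.4368 × 0.9989 × 0.9953 = 0.4343.
Q̄ = (1367/π) × (-0.0624 + 0.4343) = 435.13 × 0.3719 = 161.82 W/m².

162 W/m²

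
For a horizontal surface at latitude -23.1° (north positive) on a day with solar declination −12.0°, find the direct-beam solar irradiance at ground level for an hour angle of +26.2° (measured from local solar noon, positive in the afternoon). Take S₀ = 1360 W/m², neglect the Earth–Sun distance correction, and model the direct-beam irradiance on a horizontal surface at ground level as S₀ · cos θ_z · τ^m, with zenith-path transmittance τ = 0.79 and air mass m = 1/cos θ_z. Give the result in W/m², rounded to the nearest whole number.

cos θ_z = sin(-23.1°) sin(-12.0°) + cos(-23.1°) cos(-12.0°) cos(26.20°) = 0.0816 + 0.8073 = 0.8889.
Air mass m = 1/cos θ_z = 1/0.8889 = 1.125; τ^m = 0.79^1.125 = 0.7671.
Surface direct beam = 1360 × 0.8889 × 0.7671 = 927.35 W/m².

927 W/m²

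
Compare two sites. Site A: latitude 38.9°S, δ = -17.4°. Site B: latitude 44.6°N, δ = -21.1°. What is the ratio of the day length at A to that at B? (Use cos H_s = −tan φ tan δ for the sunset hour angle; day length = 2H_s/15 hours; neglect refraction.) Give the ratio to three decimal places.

A: H_s = arccos(−tan -38.9° · tan -17.4°) = 104.65°, so 2H_s/15 = 13.9533 h.
B: H_s = arccos(−tan 44.6° · tan -21.1°) = 67.63°, so 2H_s/15 = 9.0173 h.
Ratio A/B = 13.9533 / 9.0173 = 1.5474.

1.547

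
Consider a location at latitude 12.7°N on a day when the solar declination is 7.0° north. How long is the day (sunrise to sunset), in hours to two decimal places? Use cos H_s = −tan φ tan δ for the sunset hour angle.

12.21 hours

The sunset hour angle satisfies cos H_s = −tan φ tan δ = -0.0277, giving H_s = 91.59°.
Day length = 2 H_s / 15° h⁻¹ = 183.18° / 15 = 12.212 h.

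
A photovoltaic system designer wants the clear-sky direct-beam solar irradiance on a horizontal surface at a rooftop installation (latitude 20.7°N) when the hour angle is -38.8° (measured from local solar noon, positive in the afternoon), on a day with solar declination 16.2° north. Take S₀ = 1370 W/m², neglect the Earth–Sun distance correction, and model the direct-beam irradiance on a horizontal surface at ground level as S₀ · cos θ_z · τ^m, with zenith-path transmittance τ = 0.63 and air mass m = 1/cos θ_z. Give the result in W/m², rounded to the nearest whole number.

614 W/m²

cos θ_z = sin(20.7°) sin(16.2°) + cos(20.7°) cos(16.2°) cos(-38.80°) = 0.0986 + 0.7001 = 0.7987.
Air mass m = 1/cos θ_z = 1/0.7987 = 1.252; τ^m = 0.63^1.252 = 0.5608.
Surface direct beam = 1370 × 0.7987 × 0.5608 = 613.64 W/m².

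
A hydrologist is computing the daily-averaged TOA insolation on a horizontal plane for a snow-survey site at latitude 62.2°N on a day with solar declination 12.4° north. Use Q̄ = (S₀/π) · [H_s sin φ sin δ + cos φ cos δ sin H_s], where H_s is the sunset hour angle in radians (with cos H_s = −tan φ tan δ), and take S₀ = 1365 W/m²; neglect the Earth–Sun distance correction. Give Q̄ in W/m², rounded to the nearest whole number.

−tan φ tan δ = −(1.8967)(0.2199) = -0.4171; H_s = arccos(-0.4171) = 114.65°. In radians, H_s = 2.0010.
H_s sin φ sin δ = 2.0010 × 0.8846 × 0.2147 = 0.3800.
cos φ cos δ sin H_s = 0.4664 × 0.9767 × 0.9089 = 0.4140.
Q̄ = (1365/π) × (0.3800 + 0.4140) = 434.49 × 0.7940 = 344.99 W/m².

345 W/m²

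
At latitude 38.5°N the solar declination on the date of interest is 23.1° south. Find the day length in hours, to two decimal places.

−tan φ tan δ = −(0.7954)(-0.4265) = 0.3392; H_s = arccos(0.3392) = 70.17°.
Day length = 2 H_s / 15° h⁻¹ = 140.34° / 15 = 9.356 h.

9.36 hours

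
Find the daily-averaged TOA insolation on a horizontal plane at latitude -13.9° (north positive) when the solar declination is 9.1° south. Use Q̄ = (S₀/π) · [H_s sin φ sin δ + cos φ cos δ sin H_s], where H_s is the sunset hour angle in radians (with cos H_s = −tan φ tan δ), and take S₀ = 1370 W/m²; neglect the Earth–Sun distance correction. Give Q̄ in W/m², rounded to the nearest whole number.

−tan φ tan δ = −(-0.2475)(-0.1602) = -0.0396; H_s = arccos(-0.0396) = 92.27°. In radians, H_s = 1.6104.
H_s sin φ sin δ = 1.6104 × -0.2402 × -0.1582 = 0.0612.
cos φ cos δ sin H_s = 0.9707 × 0.9874 × 0.9992 = 0.9577.
Q̄ = (1370/π) × (0.0612 + 0.9577) = 436.08 × 1.0189 = 444.32 W/m².

444 W/m²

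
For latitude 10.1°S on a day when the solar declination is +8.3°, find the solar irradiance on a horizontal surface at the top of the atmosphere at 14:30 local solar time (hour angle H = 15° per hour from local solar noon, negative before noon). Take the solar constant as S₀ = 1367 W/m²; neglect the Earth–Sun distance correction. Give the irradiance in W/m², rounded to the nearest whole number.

Hour angle H = 15° × (14.5 − 12) = 37.50°.
With φ = -10.1°, δ = 8.3°, H = 37.50°: sin φ sin δ = -0.0253, cos φ cos δ cos H = 0.7729, so cos θ_z = 0.7476.
Top-of-atmosphere irradiance = S₀ cos θ_z = 1367 × 0.7476 = 1021.97 W/m².

1022 W/m²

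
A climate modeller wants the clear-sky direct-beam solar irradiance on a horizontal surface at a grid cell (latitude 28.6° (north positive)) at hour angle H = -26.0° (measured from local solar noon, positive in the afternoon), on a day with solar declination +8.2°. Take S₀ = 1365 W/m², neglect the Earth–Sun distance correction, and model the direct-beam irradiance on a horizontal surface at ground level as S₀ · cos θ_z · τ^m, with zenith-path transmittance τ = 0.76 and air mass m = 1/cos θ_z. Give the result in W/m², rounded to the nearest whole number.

cos θ_z = sin φ sin δ + cos φ cos δ cos H = (0.4787)(0.1426) + (0.8780)(0.9898)(0.8988) = 0.8494.
Air mass m = 1/cos θ_z = 1/0.8494 = 1.177; τ^m = 0.76^1.177 = 0.7240.
Surface direct beam = 1365 × 0.8494 × 0.7240 = 839.43 W/m².

839 W/m²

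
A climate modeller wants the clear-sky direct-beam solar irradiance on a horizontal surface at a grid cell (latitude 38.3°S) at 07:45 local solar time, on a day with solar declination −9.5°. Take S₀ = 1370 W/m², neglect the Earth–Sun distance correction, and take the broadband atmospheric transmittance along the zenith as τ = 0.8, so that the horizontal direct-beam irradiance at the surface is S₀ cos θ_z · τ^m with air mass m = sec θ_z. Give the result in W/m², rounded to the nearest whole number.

Hour angle H = 15° × (7.75 − 12) = -63.75°.
cos θ_z = sin φ sin δ + cos φ cos δ cos H = (-0.6198)(-0.1650) + (0.7848)(0.9863)(0.4423) = 0.4446.
Air mass m = 1/cos θ_z = 1/0.4446 = 2.249; τ^m = 0.8^2.249 = 0.6054.
Surface direct beam = 1370 × 0.4446 × 0.6054 = 368.75 W/m².

369 W/m²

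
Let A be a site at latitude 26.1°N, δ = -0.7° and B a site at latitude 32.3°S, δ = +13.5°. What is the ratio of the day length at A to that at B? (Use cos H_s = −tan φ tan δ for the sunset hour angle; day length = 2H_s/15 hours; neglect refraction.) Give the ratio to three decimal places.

1.103

A: H_s = arccos(−tan 26.1° · tan -0.7°) = 89.66°, so 2H_s/15 = 11.9547 h.
B: H_s = arccos(−tan -32.3° · tan 13.5°) = 81.27°, so 2H_s/15 = 10.8360 h.
Ratio A/B = 11.9547 / 10.8360 = 1.1032.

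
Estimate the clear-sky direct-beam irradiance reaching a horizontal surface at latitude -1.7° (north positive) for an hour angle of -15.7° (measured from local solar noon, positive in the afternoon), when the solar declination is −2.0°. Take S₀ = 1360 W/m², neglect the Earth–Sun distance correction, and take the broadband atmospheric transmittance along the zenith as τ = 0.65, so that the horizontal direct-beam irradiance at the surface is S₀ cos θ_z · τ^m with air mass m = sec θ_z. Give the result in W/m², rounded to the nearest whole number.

cos θ_z = sin(-1.7°) sin(-2.0°) + cos(-1.7°) cos(-2.0°) cos(-15.70°) = 0.0010 + 0.9617 = 0.9627.
Air mass m = 1/cos θ_z = 1/0.9627 = 1.039; τ^m = 0.65^1.039 = 0.6392.
Surface direct beam = 1360 × 0.9627 × 0.6392 = 836.89 W/m².

837 W/m²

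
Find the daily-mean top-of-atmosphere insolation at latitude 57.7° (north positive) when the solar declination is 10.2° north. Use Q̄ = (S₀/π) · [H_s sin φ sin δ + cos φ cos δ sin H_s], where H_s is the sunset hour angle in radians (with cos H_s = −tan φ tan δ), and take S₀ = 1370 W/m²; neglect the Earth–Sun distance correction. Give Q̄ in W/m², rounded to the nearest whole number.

341 W/m²

−tan φ tan δ = −(1.5818)(0.1799) = -0.2846; H_s = arccos(-0.2846) = 106.53°. In radians, H_s = 1.8593.
H_s sin φ sin δ = 1.8593 × 0.8453 × 0.1771 = 0.2783.
cos φ cos δ sin H_s = 0.5344 × 0.9842 × 0.9587 = 0.5042.
Q̄ = (1370/π) × (0.2783 + 0.5042) = 436.08 × 0.7825 = 341.23 W/m².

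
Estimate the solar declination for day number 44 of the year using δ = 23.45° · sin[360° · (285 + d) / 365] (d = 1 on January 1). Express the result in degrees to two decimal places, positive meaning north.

-13.62°

360 × (285 + 44) / 365 = 324.493°; sin(324.493°) = -0.5808.
δ = 23.45 × -0.5808 = -13.620° ≈ -13.62°.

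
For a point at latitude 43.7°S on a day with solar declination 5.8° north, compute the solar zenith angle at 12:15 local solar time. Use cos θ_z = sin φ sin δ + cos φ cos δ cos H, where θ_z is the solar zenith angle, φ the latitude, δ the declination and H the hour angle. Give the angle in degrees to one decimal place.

Hour angle H = 15° × (12.25 − 12) = 3.75°.
cos θ_z = sin(-43.7°) sin(5.8°) + cos(-43.7°) cos(5.8°) cos(3.75°) = -0.0698 + 0.7177 = 0.6479.
θ_z = arccos(0.6479) = 49.62°.

49.6°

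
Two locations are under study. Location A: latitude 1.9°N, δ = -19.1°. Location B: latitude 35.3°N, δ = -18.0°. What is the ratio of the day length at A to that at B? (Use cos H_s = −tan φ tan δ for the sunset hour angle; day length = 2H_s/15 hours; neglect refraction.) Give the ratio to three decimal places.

A: H_s = arccos(−tan 1.9° · tan -19.1°) = 89.34°, so 2H_s/15 = 11.9120 h.
B: H_s = arccos(−tan 35.3° · tan -18.0°) = 76.70°, so 2H_s/15 = 10.2267 h.
Ratio A/B = 11.9120 / 10.2267 = 1.1648.

1.165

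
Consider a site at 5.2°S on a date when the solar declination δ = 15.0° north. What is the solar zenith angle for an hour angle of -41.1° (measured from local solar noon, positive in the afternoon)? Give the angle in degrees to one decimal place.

With φ = -5.2°, δ = 15.0°, H = -41.10°: sin φ sin δ = -0.0235, cos φ cos δ cos H = 0.7249, so cos θ_z = 0.7014.
θ_z = arccos(0.7014) = 45.46°.

45.5°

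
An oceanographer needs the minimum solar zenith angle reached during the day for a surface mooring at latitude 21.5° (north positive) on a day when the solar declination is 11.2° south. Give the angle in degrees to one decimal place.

At local solar noon the hour angle is zero, so the zenith angle is |φ − δ| = |21.5° − (-11.2°)| = 32.7°.

32.7°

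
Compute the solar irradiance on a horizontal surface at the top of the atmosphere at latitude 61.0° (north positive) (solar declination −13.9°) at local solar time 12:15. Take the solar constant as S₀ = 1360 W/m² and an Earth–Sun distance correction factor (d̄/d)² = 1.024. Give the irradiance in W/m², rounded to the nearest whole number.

Hour angle H = 15° × (12.25 − 12) = 3.75°.
cos θ_z = sin φ sin δ + cos φ cos δ cos H = (0.8746)(-0.2402) + (0.4848)(0.9707)(0.9979) = 0.2595.
Top-of-atmosphere irradiance = S₀ (d̄/d)² cos θ_z = 1360 × 1.024 × 0.2595 = 361.39 W/m².

361 W/m²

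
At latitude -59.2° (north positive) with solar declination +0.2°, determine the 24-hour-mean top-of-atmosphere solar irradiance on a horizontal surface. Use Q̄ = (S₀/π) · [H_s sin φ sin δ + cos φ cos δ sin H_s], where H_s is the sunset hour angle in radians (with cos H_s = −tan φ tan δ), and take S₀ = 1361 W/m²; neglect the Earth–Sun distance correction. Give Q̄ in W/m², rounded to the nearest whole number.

220 W/m²

−tan φ tan δ = −(-1.6775)(0.0035) = 0.0059; H_s = arccos(0.0059) = 89.66°. In radians, H_s = 1.5649.
H_s sin φ sin δ = 1.5649 × -0.8590 × 0.0035 = -0.0047.
cos φ cos δ sin H_s = 0.5120 × 1.0000 × 1.0000 = 0.5120.
Q̄ = (1361/π) × (-0.0047 + 0.5120) = 433.22 × 0.5073 = 219.77 W/m².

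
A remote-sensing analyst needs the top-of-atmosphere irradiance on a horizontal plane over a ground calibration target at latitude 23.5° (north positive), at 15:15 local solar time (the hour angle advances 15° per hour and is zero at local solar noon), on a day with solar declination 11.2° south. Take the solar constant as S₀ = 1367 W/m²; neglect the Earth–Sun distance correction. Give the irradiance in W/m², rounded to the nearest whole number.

Hour angle H = 15° × (15.25 − 12) = 48.75°.
With φ = 23.5°, δ = -11.2°, H = 48.75°: sin φ sin δ = -0.0775, cos φ cos δ cos H = 0.5931, so cos θ_z = 0.5156.
Top-of-atmosphere irradiance = S₀ cos θ_z = 1367 × 0.5156 = 704.83 W/m².

705 W/m²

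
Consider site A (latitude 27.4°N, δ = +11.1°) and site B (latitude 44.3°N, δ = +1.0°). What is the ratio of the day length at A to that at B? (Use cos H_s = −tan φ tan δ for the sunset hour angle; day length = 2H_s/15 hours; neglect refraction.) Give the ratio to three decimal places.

A: H_s = arccos(−tan 27.4° · tan 11.1°) = 95.84°, so 2H_s/15 = 12.7787 h.
B: H_s = arccos(−tan 44.3° · tan 1.0°) = 90.98°, so 2H_s/15 = 12.1307 h.
Ratio A/B = 12.7787 / 12.1307 = 1.0534.

1.053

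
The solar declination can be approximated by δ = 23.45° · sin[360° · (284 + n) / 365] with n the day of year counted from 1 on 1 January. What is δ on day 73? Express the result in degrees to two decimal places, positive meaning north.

-3.22°

360 × (284 + 73) / 365 = 352.110°; sin(352.110°) = -0.1373.
δ = 23.45 × -0.1373 = -3.220° ≈ -3.22°.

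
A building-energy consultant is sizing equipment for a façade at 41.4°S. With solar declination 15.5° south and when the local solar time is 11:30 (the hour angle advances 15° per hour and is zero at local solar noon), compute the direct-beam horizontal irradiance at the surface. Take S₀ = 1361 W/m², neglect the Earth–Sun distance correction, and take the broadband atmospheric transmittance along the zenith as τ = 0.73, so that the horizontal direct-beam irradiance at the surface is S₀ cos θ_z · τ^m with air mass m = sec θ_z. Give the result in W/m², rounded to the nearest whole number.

Hour angle H = 15° × (11.5 − 12) = -7.50°.
cos θ_z = sin φ sin δ + cos φ cos δ cos H = (-0.6613)(-0.2672) + (0.7501)(0.9636)(0.9914) = 0.8933.
Air mass m = 1/cos θ_z = 1/0.8933 = 1.119; τ^m = 0.73^1.119 = 0.7032.
Surface direct beam = 1361 × 0.8933 × 0.7032 = 854.94 W/m².

855 W/m²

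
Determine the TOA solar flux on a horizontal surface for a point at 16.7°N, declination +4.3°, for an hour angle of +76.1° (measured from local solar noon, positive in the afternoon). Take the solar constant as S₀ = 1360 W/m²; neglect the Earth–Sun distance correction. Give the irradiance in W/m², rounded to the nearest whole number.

341 W/m²

cos θ_z = sin(16.7°) sin(4.3°) + cos(16.7°) cos(4.3°) cos(76.10°) = 0.0215 + 0.2294 = 0.2509.
Top-of-atmosphere irradiance = S₀ cos θ_z = 1360 × 0.2509 = 341.22 W/m².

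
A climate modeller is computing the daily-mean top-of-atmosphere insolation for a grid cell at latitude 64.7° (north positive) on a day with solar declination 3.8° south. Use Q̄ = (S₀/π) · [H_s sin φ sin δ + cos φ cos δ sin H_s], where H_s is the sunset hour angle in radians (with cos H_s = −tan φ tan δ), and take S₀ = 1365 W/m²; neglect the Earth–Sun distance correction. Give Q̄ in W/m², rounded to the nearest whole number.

The sunset hour angle satisfies cos H_s = −tan φ tan δ = 0.1405, giving H_s = 81.92°. In radians, H_s = 1.4298.
H_s sin φ sin δ = 1.4298 × 0.9041 × -0.0663 = -0.0857.
cos φ cos δ sin H_s = 0.4274 × 0.9978 × 0.9901 = 0.4222.
Q̄ = (1365/π) × (-0.0857 + 0.4222) = 434.49 × 0.3365 = 146.21 W/m².

146 W/m²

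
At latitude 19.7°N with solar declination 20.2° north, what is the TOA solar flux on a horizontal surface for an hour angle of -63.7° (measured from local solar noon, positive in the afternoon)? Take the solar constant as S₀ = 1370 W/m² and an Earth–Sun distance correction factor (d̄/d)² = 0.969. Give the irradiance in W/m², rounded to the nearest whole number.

674 W/m²

cos θ_z = sin φ sin δ + cos φ cos δ cos H = (0.3371)(0.3453) + (0.9415)(0.9385)(0.4431) = 0.5079.
Top-of-atmosphere irradiance = S₀ (d̄/d)² cos θ_z = 1370 × 0.969 × 0.5079 = 674.25 W/m².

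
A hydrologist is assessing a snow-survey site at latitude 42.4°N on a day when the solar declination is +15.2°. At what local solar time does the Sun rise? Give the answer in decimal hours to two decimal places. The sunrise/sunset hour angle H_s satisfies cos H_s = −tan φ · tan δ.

cos H_s = −tan(42.4°) · tan(15.2°) = -0.2481, so H_s = arccos(-0.2481) = 104.37°.
Sunrise is at 12 − H_s/15 = 12 − 6.958 = 5.042 h local solar time.

5.04 h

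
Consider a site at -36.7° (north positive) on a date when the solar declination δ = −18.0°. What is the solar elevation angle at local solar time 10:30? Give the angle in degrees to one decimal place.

62.8°

Hour angle H = 15° × (10.5 − 12) = -22.50°.
With φ = -36.7°, δ = -18.0°, H = -22.50°: sin φ sin δ = 0.1847, cos φ cos δ cos H = 0.7045, so cos θ_z = 0.8892.
θ_z = arccos(0.8892) = 27.23°, so the elevation is 90° − 27.23° = 62.77°.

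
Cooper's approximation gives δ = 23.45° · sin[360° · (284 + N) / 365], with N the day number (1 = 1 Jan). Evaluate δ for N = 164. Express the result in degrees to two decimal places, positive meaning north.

+23.21°

360 × (284 + 164) / 365 = 441.863°; sin(441.863°) = 0.9899.
δ = 23.45 × 0.9899 = 23.213° ≈ +23.21°.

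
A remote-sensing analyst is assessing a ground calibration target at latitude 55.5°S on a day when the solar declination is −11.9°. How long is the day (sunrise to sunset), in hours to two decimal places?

14.38 hours

cos H_s = −tan(-55.5°) · tan(-11.9°) = -0.3066, so H_s = arccos(-0.3066) = 107.85°.
Day length = 2 H_s / 15° h⁻¹ = 215.70° / 15 = 14.380 h.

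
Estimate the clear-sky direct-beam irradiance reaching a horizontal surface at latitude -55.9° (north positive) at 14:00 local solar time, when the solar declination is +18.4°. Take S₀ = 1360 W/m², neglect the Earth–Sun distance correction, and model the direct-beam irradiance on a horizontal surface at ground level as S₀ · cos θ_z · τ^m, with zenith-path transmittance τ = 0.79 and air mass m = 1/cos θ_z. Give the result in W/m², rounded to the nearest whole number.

83 W/m²

Hour angle H = 15° × (14 − 12) = 30.00°.
cos θ_z = sin φ sin δ + cos φ cos δ cos H = (-0.8281)(0.3156) + (0.5606)(0.9489)(0.8660) = 0.1993.
Air mass m = 1/cos θ_z = 1/0.1993 = 5.018; τ^m = 0.79^5.018 = 0.3064.
Surface direct beam = 1360 × 0.1993 × 0.3064 = 83.05 W/m².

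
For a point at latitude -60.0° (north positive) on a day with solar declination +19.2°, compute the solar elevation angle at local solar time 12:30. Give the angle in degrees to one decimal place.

10.6°

Hour angle H = 15° × (12.5 − 12) = 7.50°.
With φ = -60.0°, δ = 19.2°, H = 7.50°: sin φ sin δ = -0.2848, cos φ cos δ cos H = 0.4681, so cos θ_z = 0.1833.
θ_z = arccos(0.1833) = 79.44°, so the elevation is 90° − 79.44° = 10.56°.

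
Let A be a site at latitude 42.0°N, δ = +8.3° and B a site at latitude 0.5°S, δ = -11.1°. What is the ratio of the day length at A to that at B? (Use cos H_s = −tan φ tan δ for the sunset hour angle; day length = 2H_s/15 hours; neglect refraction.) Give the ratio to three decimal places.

A: H_s = arccos(−tan 42.0° · tan 8.3°) = 97.55°, so 2H_s/15 = 13.0067 h.
B: H_s = arccos(−tan -0.5° · tan -11.1°) = 90.10°, so 2H_s/15 = 12.0133 h.
Ratio A/B = 13.0067 / 12.0133 = 1.0827.

1.083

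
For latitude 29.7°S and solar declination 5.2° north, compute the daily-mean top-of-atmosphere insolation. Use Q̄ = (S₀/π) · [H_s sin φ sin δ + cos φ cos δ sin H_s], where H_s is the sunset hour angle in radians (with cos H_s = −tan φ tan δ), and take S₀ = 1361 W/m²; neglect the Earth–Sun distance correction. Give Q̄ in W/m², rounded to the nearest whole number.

cos H_s = −tan(-29.7°) · tan(5.2°) = 0.0519, so H_s = arccos(0.0519) = 87.03°. In radians, H_s = 1.5190.
H_s sin φ sin δ = 1.5190 × -0.4955 × 0.0906 = -0.0682.
cos φ cos δ sin H_s = 0.8686 × 0.9959 × 0.9987 = 0.8639.
Q̄ = (1361/π) × (-0.0682 + 0.8639) = 433.22 × 0.7957 = 344.71 W/m².

345 W/m²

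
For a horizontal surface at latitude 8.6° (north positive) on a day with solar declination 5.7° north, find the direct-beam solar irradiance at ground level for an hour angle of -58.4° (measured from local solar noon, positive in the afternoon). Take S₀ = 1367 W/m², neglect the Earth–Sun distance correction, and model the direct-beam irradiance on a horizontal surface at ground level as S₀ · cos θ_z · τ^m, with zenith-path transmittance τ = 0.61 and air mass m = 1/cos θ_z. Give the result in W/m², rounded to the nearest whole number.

With φ = 8.6°, δ = 5.7°, H = -58.40°: sin φ sin δ = 0.0149, cos φ cos δ cos H = 0.5155, so cos θ_z = 0.5304.
Air mass m = 1/cos θ_z = 1/0.5304 = 1.885; τ^m = 0.61^1.885 = 0.3939.
Surface direct beam = 1367 × 0.5304 × 0.3939 = 285.60 W/m².

286 W/m²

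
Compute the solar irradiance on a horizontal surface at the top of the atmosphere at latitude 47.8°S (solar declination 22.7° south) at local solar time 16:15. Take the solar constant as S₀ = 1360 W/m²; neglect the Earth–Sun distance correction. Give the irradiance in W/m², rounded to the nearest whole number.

762 W/m²

Hour angle H = 15° × (16.25 − 12) = 63.75°.
cos θ_z = sin(-47.8°) sin(-22.7°) + cos(-47.8°) cos(-22.7°) cos(63.75°) = 0.2859 + 0.2741 = 0.5600.
Top-of-atmosphere irradiance = S₀ cos θ_z = 1360 × 0.5600 = 761.60 W/m².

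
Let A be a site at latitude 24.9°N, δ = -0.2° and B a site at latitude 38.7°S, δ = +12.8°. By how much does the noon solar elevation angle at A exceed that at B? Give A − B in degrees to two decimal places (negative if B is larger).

+26.40°

A: 90° − |24.9 − (-0.2)| = 64.90°.
B: 90° − |-38.7 − (12.8)| = 38.50°.
A − B = 64.90 − 38.50 = 26.40°.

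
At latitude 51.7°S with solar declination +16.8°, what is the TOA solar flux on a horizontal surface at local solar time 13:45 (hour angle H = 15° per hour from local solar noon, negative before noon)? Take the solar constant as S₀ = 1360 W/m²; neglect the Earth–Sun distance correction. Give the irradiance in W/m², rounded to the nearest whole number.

Hour angle H = 15° × (13.75 − 12) = 26.25°.
cos θ_z = sin φ sin δ + cos φ cos δ cos H = (-0.7848)(0.2890) + (0.6198)(0.9573)(0.8969) = 0.3054.
Top-of-atmosphere irradiance = S₀ cos θ_z = 1360 × 0.3054 = 415.34 W/m².

415 W/m²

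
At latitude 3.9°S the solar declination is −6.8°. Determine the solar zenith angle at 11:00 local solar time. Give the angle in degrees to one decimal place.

Hour angle H = 15° × (11 − 12) = -15.00°.
With φ = -3.9°, δ = -6.8°, H = -15.00°: sin φ sin δ = 0.0081, cos φ cos δ cos H = 0.9569, so cos θ_z = 0.9650.
θ_z = arccos(0.9650) = 15.20°.

15.2°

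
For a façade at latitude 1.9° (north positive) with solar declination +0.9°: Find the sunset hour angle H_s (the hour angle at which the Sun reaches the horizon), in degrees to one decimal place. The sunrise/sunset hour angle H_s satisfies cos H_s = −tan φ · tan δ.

−tan φ tan δ = −(0.0332)(0.0157) = -0.0005; H_s = arccos(-0.0005) = 90.03°.

90.0°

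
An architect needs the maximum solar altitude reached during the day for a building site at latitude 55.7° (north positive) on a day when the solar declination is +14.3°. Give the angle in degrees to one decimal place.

48.6°

At local solar noon the hour angle is zero, so the elevation is 90° − |φ − δ| = 90° − |55.7° − (14.3°)| = 90° − 41.4° = 48.6°.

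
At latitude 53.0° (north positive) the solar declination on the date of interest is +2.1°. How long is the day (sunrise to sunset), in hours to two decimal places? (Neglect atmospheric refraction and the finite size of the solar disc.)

12.37 hours

−tan φ tan δ = −(1.3270)(0.0367) = -0.0487; H_s = arccos(-0.0487) = 92.79°.
Day length = 2 H_s / 15° h⁻¹ = 185.58° / 15 = 12.372 h.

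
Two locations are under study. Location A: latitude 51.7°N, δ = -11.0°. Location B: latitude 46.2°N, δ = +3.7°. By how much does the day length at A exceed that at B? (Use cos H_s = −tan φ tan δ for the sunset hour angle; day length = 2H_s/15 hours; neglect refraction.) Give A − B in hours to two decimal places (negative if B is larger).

A: H_s = arccos(−tan 51.7° · tan -11.0°) = 75.75°, so 2H_s/15 = 10.1000 h.
B: H_s = arccos(−tan 46.2° · tan 3.7°) = 93.87°, so 2H_s/15 = 12.5160 h.
A − B = 10.1000 − 12.5160 = -2.4160 h.

-2.42 h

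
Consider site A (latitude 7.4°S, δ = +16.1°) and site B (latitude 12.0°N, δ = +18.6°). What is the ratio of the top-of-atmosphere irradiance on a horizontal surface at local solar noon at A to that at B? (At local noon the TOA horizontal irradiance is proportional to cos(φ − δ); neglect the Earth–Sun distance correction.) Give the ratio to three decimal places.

A: cos θ_z = cos(-7.4° − (16.1°)) = 0.9171.
B: cos θ_z = cos(12.0° − (18.6°)) = 0.9934.
Ratio A/B = 0.9171 / 0.9934 = 0.9232.

0.923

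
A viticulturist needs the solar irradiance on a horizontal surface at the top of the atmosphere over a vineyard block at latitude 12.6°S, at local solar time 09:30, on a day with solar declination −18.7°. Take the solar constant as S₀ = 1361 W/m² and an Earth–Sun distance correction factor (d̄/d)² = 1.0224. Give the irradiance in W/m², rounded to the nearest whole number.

Hour angle H = 15° × (9.5 − 12) = -37.50°.
With φ = -12.6°, δ = -18.7°, H = -37.50°: sin φ sin δ = 0.0699, cos φ cos δ cos H = 0.7334, so cos θ_z = 0.8033.
Top-of-atmosphere irradiance = S₀ (d̄/d)² cos θ_z = 1361 × 1.0224 × 0.8033 = 1117.78 W/m².

1118 W/m²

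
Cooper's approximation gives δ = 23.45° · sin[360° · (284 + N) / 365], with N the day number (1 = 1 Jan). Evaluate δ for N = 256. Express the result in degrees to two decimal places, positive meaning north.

+3.02°

360 × (284 + 256) / 365 = 532.603°; sin(532.603°) = 0.1287.
δ = 23.45 × 0.1287 = 3.018° ≈ +3.02°.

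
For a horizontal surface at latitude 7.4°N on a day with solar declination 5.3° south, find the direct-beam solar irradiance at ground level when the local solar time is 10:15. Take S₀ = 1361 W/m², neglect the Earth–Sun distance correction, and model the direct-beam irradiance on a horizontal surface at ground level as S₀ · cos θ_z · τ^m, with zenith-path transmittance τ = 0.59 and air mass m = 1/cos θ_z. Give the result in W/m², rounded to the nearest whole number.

650 W/m²

Hour angle H = 15° × (10.25 − 12) = -26.25°.
cos θ_z = sin φ sin δ + cos φ cos δ cos H = (0.1288)(-0.0924) + (0.9917)(0.9957)(0.8969) = 0.8737.
Air mass m = 1/cos θ_z = 1/0.8737 = 1.145; τ^m = 0.59^1.145 = 0.5465.
Surface direct beam = 1361 × 0.8737 × 0.5465 = 649.85 W/m².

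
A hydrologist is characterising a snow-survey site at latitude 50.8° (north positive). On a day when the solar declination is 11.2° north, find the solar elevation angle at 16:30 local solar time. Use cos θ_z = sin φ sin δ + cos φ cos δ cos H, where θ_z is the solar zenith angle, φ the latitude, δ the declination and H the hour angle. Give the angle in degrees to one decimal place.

Hour angle H = 15° × (16.5 − 12) = 67.50°.
With φ = 50.8°, δ = 11.2°, H = 67.50°: sin φ sin δ = 0.1505, cos φ cos δ cos H = 0.2373, so cos θ_z = 0.3878.
θ_z = arccos(0.3878) = 67.18°, so the elevation is 90° − 67.18° = 22.82°.

22.8°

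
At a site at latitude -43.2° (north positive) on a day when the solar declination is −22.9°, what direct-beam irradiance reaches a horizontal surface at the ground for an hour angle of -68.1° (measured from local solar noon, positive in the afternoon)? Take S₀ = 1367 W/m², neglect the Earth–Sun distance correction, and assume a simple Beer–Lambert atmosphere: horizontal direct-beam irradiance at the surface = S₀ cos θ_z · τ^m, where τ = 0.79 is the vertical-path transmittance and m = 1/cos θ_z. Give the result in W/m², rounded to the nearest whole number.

With φ = -43.2°, δ = -22.9°, H = -68.10°: sin φ sin δ = 0.2664, cos φ cos δ cos H = 0.2505, so cos θ_z = 0.5169.
Air mass m = 1/cos θ_z = 1/0.5169 = 1.935; τ^m = 0.79^1.935 = 0.6337.
Surface direct beam = 1367 × 0.5169 × 0.6337 = 447.77 W/m².

448 W/m²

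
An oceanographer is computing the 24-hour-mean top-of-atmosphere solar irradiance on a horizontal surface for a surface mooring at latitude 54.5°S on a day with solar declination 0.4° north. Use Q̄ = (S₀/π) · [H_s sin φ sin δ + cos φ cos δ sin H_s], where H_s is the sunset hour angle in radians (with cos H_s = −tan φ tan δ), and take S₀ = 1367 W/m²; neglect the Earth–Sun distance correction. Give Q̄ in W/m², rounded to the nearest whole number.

249 W/m²

cos H_s = −tan(-54.5°) · tan(0.4°) = 0.0098, so H_s = arccos(0.0098) = 89.44°. In radians, H_s = 1.5610.
H_s sin φ sin δ = 1.5610 × -0.8141 × 0.0070 = -0.0089.
cos φ cos δ sin H_s = 0.5807 × 1.0000 × 1.0000 = 0.5807.
Q̄ = (1367/π) × (-0.0089 + 0.5807) = 435.13 × 0.5718 = 248.81 W/m².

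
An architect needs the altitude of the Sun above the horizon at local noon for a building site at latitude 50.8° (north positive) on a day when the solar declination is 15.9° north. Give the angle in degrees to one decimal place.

55.1°

At local solar noon the hour angle is zero, so the elevation is 90° − |φ − δ| = 90° − |50.8° − (15.9°)| = 90° − 34.9° = 55.1°.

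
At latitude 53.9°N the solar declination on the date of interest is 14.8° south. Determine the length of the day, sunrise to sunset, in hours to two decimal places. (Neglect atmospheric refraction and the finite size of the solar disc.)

The sunset hour angle satisfies cos H_s = −tan φ tan δ = 0.3623, giving H_s = 68.76°.
Day length = 2 H_s / 15° h⁻¹ = 137.52° / 15 = 9.168 h.

9.17 hours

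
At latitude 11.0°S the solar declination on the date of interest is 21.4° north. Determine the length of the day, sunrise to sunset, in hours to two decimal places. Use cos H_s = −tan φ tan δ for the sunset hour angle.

11.42 hours

cos H_s = −tan(-11.0°) · tan(21.4°) = 0.0762, so H_s = arccos(0.0762) = 85.63°.
Day length = 2 H_s / 15° h⁻¹ = 171.26° / 15 = 11.417 h.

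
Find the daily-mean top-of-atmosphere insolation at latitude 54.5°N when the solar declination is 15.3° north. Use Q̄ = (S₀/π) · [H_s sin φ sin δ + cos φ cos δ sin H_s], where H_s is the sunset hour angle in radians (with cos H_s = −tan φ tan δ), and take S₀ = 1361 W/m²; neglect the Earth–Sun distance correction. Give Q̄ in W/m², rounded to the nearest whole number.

407 W/m²

cos H_s = −tan(54.5°) · tan(15.3°) = -0.3835, so H_s = arccos(-0.3835) = 112.55°. In radians, H_s = 1.9644.
H_s sin φ sin δ = 1.9644 × 0.8141 × 0.2639 = 0.4220.
cos φ cos δ sin H_s = 0.5807 × 0.9646 × 0.9235 = 0.5173.
Q̄ = (1361/π) × (0.4220 + 0.5173) = 433.22 × 0.9393 = 406.92 W/m².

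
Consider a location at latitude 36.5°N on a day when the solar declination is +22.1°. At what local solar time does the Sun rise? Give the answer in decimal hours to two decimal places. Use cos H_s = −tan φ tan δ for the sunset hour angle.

The sunset hour angle satisfies cos H_s = −tan φ tan δ = -0.3005, giving H_s = 107.49°.
Sunrise is at 12 − H_s/15 = 12 − 7.166 = 4.834 h local solar time.

4.83 h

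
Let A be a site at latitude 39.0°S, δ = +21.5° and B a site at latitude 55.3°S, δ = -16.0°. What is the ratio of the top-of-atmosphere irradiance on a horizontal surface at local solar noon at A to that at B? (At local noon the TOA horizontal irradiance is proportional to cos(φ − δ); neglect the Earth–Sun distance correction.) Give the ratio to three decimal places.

0.636

A: cos θ_z = cos(-39.0° − (21.5°)) = 0.4924.
B: cos θ_z = cos(-55.3° − (-16.0°)) = 0.7738.
Ratio A/B = 0.4924 / 0.7738 = 0.6363.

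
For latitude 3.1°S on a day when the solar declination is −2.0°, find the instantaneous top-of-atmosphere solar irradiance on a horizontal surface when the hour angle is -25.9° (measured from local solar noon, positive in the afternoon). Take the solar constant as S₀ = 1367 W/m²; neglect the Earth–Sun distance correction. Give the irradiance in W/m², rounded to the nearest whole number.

1230 W/m²

cos θ_z = sin(-3.1°) sin(-2.0°) + cos(-3.1°) cos(-2.0°) cos(-25.90°) = 0.0019 + 0.8977 = 0.8996.
Top-of-atmosphere irradiance = S₀ cos θ_z = 1367 × 0.8996 = 1229.75 W/m².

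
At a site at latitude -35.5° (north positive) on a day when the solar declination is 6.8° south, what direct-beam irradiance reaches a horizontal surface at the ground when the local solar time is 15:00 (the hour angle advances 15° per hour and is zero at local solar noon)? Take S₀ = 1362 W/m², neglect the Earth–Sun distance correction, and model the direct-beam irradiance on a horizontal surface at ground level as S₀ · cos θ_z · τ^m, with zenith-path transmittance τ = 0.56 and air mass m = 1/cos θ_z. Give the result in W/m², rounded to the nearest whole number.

Hour angle H = 15° × (15 − 12) = 45.00°.
cos θ_z = sin(-35.5°) sin(-6.8°) + cos(-35.5°) cos(-6.8°) cos(45.00°) = 0.0688 + 0.5716 = 0.6404.
Air mass m = 1/cos θ_z = 1/0.6404 = 1.562; τ^m = 0.56^1.562 = 0.4043.
Surface direct beam = 1362 × 0.6404 × 0.4043 = 352.64 W/m².

353 W/m²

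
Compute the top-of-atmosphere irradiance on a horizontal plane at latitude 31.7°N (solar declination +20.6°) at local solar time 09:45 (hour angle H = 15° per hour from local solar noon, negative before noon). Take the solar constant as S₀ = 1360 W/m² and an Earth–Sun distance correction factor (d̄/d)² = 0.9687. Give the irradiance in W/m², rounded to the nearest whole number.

1116 W/m²

Hour angle H = 15° × (9.75 − 12) = -33.75°.
With φ = 31.7°, δ = 20.6°, H = -33.75°: sin φ sin δ = 0.1849, cos φ cos δ cos H = 0.6622, so cos θ_z = 0.8471.
Top-of-atmosphere irradiance = S₀ (d̄/d)² cos θ_z = 1360 × 0.9687 × 0.8471 = 1116.00 W/m².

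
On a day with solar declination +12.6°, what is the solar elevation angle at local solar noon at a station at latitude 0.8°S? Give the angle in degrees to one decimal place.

At local solar noon the hour angle is zero, so the elevation is 90° − |φ − δ| = 90° − |-0.8° − (12.6°)| = 90° − 13.4° = 76.6°.

76.6°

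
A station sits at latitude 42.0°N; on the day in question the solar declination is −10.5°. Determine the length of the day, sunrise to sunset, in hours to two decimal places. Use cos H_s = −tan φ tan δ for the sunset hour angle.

10.72 hours

−tan φ tan δ = −(0.9004)(-0.1853) = 0.1668; H_s = arccos(0.1668) = 80.40°.
Day length = 2 H_s / 15° h⁻¹ = 160.80° / 15 = 10.720 h.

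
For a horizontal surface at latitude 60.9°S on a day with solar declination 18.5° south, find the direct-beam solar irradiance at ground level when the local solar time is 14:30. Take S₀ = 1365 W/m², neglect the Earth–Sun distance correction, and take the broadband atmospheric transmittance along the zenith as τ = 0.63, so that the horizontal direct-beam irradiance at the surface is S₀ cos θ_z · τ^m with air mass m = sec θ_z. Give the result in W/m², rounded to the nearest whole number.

428 W/m²

Hour angle H = 15° × (14.5 − 12) = 37.50°.
cos θ_z = sin φ sin δ + cos φ cos δ cos H = (-0.8738)(-0.3173) + (0.4863)(0.9483)(0.7934) = 0.6431.
Air mass m = 1/cos θ_z = 1/0.6431 = 1.555; τ^m = 0.63^1.555 = 0.4875.
Surface direct beam = 1365 × 0.6431 × 0.4875 = 427.94 W/m².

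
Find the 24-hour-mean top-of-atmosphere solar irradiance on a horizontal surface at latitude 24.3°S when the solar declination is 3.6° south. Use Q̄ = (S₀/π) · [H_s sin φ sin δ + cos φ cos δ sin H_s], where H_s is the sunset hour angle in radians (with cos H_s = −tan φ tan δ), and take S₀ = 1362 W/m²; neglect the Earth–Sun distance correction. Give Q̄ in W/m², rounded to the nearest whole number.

The sunset hour angle satisfies cos H_s = −tan φ tan δ = -0.0284, giving H_s = 91.63°. In radians, H_s = 1.5992.
H_s sin φ sin δ = 1.5992 × -0.4115 × -0.0628 = 0.0413.
cos φ cos δ sin H_s = 0.9114 × 0.9980 × 0.9996 = 0.9092.
Q̄ = (1362/π) × (0.0413 + 0.9092) = 433.54 × 0.9505 = 412.08 W/m².

412 W/m²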